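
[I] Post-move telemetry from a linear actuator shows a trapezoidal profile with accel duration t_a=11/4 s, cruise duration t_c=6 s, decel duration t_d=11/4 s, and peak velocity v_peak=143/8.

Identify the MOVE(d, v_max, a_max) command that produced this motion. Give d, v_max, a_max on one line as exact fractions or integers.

d=5005/32 v_max=143/8 a_max=13/2

a_max = (143/8)/(11/4) = 13/2
d_a = ½·143/8·11/4 = 1573/64; d_c = 143/8·6 = 429/4
d = 2·1573/64 + 429/4 = 5005/32
t_c = 6 > 0 so v_max = 143/8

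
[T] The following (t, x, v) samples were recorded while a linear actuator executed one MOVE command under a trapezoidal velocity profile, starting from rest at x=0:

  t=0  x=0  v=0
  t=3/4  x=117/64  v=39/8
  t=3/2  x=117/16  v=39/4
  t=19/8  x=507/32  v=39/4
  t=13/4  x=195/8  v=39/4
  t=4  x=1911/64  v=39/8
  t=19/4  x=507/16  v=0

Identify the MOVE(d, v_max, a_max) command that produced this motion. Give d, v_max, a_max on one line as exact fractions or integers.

final state: t=19/4, x=507/16, v=0 → d = 507/16
a_max = (39/8−0)/(3/4−0) = 13/2
max v = 39/4 over t∈[3/2,13/4] → v_max = 39/4
check: 39/4·(3/2+7/4) = 507/16 ✓

d=507/16 v_max=39/4 a_max=13/2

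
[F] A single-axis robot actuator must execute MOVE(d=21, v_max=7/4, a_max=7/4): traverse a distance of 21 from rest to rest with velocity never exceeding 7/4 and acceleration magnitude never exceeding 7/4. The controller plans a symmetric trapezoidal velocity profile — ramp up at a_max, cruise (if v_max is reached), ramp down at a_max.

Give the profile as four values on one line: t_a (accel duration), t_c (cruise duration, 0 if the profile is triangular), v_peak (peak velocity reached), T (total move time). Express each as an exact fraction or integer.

v_max²/a_max = (7/4)²/(7/4) = 7/4
21 ≥ 7/4 → trapezoidal
t_a = (7/4)/(7/4) = 1; v_peak = 7/4
d_cruise = 21 − 7/4 = 77/4; t_c = (77/4)/(7/4) = 11
T = 2·1 + 11 = 13

t_a=1 t_c=11 v_peak=7/4 T=13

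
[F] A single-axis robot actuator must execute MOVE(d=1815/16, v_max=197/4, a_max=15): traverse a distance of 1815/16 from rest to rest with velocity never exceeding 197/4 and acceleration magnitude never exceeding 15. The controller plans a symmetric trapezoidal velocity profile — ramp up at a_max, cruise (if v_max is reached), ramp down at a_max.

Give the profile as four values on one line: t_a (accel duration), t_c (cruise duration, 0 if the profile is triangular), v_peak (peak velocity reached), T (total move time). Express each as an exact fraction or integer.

(v_max)²/a_max = (197/4)²/15 = 38809/240
1815/16 < 38809/240 so t_c = 0
v_peak = √(1815/16·15) = √(27225/16) = 165/4
t_a = (165/4)/15 = 11/4; t_c = 0
T = 2·11/4 = 11/2

t_a=11/4 t_c=0 v_peak=165/4 T=11/2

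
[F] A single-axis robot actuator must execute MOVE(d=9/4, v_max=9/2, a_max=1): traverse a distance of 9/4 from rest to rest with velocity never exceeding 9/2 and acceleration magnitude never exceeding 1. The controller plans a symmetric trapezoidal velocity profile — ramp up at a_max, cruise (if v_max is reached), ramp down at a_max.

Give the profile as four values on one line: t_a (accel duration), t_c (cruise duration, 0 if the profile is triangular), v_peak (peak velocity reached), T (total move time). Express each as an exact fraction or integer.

t_a=3/2 t_c=0 v_peak=3/2 T=3

v_max²/a_max = (9/2)²/1 = 81/4
9/4 < 81/4 ⇒ no cruise
v_peak = √(9/4·1) = √(9/4) = 3/2
t_a = (3/2)/1 = 3/2; t_c = 0
T = 2·3/2 = 3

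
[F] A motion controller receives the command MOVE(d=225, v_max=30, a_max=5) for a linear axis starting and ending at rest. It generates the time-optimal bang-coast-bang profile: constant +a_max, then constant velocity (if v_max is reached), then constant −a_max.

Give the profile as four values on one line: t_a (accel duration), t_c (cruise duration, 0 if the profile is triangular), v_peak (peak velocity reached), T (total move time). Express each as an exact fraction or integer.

t_a=6 t_c=3/2 v_peak=30 T=27/2

vₘ²/aₘ = 30²/5 = 180
225 ≥ 180 ⇒ cruise phase
t_a = 30/5 = 6; v_peak = 30
d_cruise = 225 − 180 = 45; t_c = 45/30 = 3/2
T = 2·6 + 3/2 = 27/2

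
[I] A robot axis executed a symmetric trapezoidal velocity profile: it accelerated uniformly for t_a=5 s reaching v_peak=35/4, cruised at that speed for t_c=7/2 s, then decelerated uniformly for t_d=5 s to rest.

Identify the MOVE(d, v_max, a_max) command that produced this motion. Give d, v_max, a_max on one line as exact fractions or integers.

d=595/8 v_max=35/4 a_max=7/4

a_max = (35/4)/5 = 7/4
d_a = ½·35/4·5 = 175/8; d_c = 35/4·7/2 = 245/8
d = 2·175/8 + 245/8 = 595/8
t_c = 7/2 > 0 so v_max = 35/4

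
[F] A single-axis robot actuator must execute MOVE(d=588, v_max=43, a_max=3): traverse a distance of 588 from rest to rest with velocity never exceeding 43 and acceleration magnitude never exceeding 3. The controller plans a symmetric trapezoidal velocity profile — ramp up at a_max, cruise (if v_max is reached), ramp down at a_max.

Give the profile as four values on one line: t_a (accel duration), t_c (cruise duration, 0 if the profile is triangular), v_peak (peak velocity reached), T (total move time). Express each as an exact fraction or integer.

vₘ²/aₘ = 43²/3 = 1849/3
588 < 1849/3 → triangular
v_peak = √(588·3) = √1764 = 42
t_a = 42/3 = 14; t_c = 0
T = 2·14 = 28

t_a=14 t_c=0 v_peak=42 T=28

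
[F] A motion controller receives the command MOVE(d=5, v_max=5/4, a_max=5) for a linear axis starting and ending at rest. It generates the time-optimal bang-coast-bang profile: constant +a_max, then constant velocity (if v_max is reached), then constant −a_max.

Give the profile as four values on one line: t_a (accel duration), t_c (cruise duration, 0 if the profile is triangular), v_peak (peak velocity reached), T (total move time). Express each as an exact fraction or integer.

t_a=1/4 t_c=15/4 v_peak=5/4 T=17/4

(v_max)²/a_max = (5/4)²/5 = 5/16
5 ≥ 5/16 → trapezoidal
t_a = (5/4)/5 = 1/4; v_peak = 5/4
d_cruise = 5 − 5/16 = 75/16; t_c = (75/16)/(5/4) = 15/4
T = 2·1/4 + 15/4 = 17/4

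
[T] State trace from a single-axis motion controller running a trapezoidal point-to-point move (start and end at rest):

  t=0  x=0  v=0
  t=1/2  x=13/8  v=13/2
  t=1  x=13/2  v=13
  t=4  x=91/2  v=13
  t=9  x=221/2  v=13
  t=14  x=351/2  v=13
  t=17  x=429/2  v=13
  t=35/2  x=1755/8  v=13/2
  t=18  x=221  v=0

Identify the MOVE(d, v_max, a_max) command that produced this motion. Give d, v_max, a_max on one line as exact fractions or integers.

final state: t=18, x=221, v=0 → d = 221
a_max = (13/2−0)/(1/2−0) = 13
max v = 13 over t∈[1,17] → v_max = 13
check: 13·(1+16) = 221 ✓

d=221 v_max=13 a_max=13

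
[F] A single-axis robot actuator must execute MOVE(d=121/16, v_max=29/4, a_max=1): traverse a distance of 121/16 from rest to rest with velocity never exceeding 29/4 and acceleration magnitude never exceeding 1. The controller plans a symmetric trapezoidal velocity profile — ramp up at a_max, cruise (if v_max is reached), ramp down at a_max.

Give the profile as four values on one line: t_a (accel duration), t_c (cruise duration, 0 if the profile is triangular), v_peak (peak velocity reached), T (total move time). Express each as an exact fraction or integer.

(v_max)²/a_max = (29/4)²/1 = 841/16
121/16 < 841/16 → triangular
v_peak = √(121/16·1) = √(121/16) = 11/4
t_a = (11/4)/1 = 11/4; t_c = 0
T = 2·11/4 = 11/2

t_a=11/4 t_c=0 v_peak=11/4 T=11/2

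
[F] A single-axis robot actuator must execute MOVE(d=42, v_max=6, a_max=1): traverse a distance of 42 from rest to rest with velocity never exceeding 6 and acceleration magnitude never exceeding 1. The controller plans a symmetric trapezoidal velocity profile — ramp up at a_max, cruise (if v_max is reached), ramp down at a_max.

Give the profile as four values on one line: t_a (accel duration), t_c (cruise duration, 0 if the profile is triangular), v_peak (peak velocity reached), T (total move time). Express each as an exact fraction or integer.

t_a=6 t_c=1 v_peak=6 T=13

(v_max)²/a_max = 6²/1 = 36
42 ≥ 36 → trapezoidal
t_a = 6/1 = 6; v_peak = 6
d_cruise = 42 − 36 = 6; t_c = 6/6 = 1
T = 2·6 + 1 = 13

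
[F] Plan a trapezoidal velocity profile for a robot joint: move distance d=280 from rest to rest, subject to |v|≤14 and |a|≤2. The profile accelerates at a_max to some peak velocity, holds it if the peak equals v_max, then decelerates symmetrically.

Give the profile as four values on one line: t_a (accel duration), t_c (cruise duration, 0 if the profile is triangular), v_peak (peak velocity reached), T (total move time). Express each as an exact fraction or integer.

t_a=7 t_c=13 v_peak=14 T=27

vₘ²/aₘ = 14²/2 = 98
280 ≥ 98 so v_max reached
t_a = 14/2 = 7; v_peak = 14
d_cruise = 280 − 98 = 182; t_c = 182/14 = 13
T = 2·7 + 13 = 27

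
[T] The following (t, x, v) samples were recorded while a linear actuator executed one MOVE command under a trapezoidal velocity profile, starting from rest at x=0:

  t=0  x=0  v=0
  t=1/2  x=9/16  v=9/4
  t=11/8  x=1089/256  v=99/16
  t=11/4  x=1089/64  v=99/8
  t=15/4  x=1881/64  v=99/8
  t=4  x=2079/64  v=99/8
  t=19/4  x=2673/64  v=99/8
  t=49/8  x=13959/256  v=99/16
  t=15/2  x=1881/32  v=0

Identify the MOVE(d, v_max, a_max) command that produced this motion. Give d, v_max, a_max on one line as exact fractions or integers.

final state: t=15/2, x=1881/32, v=0 → d = 1881/32
a_max = (9/4−0)/(1/2−0) = 9/2
max v = 99/8 over t∈[11/4,19/4] → v_max = 99/8
check: 99/8·(11/4+2) = 1881/32 ✓

d=1881/32 v_max=99/8 a_max=9/2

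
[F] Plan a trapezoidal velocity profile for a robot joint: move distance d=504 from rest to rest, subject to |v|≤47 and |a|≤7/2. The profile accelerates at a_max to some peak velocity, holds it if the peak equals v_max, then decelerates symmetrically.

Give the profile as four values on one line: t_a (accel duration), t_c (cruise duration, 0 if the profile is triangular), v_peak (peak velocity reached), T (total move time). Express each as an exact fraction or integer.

vₘ²/aₘ = 47²/(7/2) = 4418/7
504 < 4418/7 ⇒ no cruise
v_peak = √(504·7/2) = √1764 = 42
t_a = 42/(7/2) = 12; t_c = 0
T = 2·12 = 24

t_a=12 t_c=0 v_peak=42 T=24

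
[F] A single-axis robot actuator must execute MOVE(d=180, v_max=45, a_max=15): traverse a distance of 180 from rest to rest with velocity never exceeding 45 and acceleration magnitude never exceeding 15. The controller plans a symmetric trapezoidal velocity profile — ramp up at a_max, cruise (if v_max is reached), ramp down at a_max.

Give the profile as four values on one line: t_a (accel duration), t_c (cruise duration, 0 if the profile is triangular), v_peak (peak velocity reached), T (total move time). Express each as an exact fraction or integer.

(v_max)²/a_max = 45²/15 = 135
180 ≥ 135 ⇒ cruise phase
t_a = 45/15 = 3; v_peak = 45
d_cruise = 180 − 135 = 45; t_c = 45/45 = 1
T = 2·3 + 1 = 7

t_a=3 t_c=1 v_peak=45 T=7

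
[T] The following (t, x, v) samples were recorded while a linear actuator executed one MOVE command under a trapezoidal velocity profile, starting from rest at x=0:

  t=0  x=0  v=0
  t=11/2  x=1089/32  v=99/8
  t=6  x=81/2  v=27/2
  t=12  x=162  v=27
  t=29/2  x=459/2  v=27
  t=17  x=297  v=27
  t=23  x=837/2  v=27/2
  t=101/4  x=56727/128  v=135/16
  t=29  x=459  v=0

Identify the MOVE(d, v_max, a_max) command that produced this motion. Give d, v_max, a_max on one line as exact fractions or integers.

final state: t=29, x=459, v=0 → d = 459
a_max = (99/8−0)/(11/2−0) = 9/4
max v = 27 over t∈[12,17] → v_max = 27
check: 27·(12+5) = 459 ✓

d=459 v_max=27 a_max=9/4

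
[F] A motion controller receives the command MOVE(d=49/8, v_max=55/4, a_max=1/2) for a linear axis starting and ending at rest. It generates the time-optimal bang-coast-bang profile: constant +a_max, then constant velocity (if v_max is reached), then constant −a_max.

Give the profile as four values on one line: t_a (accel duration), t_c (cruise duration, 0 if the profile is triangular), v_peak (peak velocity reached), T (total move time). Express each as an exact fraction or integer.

t_a=7/2 t_c=0 v_peak=7/4 T=7

v_max²/a_max = (55/4)²/(1/2) = 3025/8
49/8 < 3025/8 ⇒ no cruise
v_peak = √(49/8·1/2) = √(49/16) = 7/4
t_a = (7/4)/(1/2) = 7/2; t_c = 0
T = 2·7/2 = 7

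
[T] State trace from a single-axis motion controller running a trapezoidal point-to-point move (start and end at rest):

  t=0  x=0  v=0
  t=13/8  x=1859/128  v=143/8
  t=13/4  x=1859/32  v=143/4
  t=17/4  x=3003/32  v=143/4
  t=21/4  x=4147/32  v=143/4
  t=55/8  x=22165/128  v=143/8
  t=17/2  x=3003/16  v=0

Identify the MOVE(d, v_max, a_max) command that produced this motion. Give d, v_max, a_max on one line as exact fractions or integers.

final state: t=17/2, x=3003/16, v=0 → d = 3003/16
a_max = (143/8−0)/(13/8−0) = 11
max v = 143/4 over t∈[13/4,21/4] → v_max = 143/4
check: 143/4·(13/4+2) = 3003/16 ✓

d=3003/16 v_max=143/4 a_max=11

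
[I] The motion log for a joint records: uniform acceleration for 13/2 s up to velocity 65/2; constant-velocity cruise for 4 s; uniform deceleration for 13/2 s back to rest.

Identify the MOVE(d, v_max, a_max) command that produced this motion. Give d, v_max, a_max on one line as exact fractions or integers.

a_max = (65/2)/(13/2) = 5
d_a = ½·65/2·13/2 = 845/8; d_c = 65/2·4 = 130
d = 2·845/8 + 130 = 1365/4
t_c = 4 > 0 so v_max = 65/2

d=1365/4 v_max=65/2 a_max=5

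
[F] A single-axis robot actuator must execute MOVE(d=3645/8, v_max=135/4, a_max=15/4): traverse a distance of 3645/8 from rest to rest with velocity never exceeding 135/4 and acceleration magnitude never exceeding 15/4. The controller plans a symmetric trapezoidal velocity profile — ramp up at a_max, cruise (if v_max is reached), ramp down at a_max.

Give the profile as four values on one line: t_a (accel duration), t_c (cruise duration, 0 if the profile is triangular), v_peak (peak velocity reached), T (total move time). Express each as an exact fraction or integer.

t_a=9 t_c=9/2 v_peak=135/4 T=45/2

v_max²/a_max = (135/4)²/(15/4) = 1215/4
3645/8 ≥ 1215/4 → trapezoidal
t_a = (135/4)/(15/4) = 9; v_peak = 135/4
d_cruise = 3645/8 − 1215/4 = 1215/8; t_c = (1215/8)/(135/4) = 9/2
T = 2·9 + 9/2 = 45/2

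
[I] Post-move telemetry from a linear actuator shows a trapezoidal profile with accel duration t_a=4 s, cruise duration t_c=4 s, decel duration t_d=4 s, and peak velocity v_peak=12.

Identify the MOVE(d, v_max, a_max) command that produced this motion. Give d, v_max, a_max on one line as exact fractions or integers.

a_max = 12/4 = 3
d_a = ½·12·4 = 24; d_c = 12·4 = 48
d = 2·24 + 48 = 96
t_c = 4 > 0 so v_max = 12

d=96 v_max=12 a_max=3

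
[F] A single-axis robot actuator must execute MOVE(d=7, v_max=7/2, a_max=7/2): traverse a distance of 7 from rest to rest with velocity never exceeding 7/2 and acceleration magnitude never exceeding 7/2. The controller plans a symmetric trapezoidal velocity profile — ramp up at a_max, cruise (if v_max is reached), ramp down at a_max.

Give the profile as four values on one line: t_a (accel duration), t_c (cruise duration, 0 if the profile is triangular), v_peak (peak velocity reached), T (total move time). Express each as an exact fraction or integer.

(v_max)²/a_max = (7/2)²/(7/2) = 7/2
7 ≥ 7/2 so v_max reached
t_a = (7/2)/(7/2) = 1; v_peak = 7/2
d_cruise = 7 − 7/2 = 7/2; t_c = (7/2)/(7/2) = 1
T = 2·1 + 1 = 3

t_a=1 t_c=1 v_peak=7/2 T=3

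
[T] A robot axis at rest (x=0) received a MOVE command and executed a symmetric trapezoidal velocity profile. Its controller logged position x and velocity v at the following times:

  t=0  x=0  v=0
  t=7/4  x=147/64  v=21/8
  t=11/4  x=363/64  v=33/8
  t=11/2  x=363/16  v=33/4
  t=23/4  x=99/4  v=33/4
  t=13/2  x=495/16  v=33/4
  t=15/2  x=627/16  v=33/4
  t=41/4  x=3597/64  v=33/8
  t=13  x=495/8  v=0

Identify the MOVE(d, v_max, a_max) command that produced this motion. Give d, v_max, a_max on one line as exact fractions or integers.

final state: t=13, x=495/8, v=0 → d = 495/8
a_max = (21/8−0)/(7/4−0) = 3/2
max v = 33/4 over t∈[11/2,15/2] → v_max = 33/4
check: 33/4·(11/2+2) = 495/8 ✓

d=495/8 v_max=33/4 a_max=3/2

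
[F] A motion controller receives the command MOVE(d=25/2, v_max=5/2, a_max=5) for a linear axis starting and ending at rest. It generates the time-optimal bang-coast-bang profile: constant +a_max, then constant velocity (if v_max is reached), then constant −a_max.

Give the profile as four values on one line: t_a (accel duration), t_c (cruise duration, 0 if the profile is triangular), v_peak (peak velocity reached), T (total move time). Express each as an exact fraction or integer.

(v_max)²/a_max = (5/2)²/5 = 5/4
25/2 ≥ 5/4 → trapezoidal
t_a = (5/2)/5 = 1/2; v_peak = 5/2
d_cruise = 25/2 − 5/4 = 45/4; t_c = (45/4)/(5/2) = 9/2
T = 2·1/2 + 9/2 = 11/2

t_a=1/2 t_c=9/2 v_peak=5/2 T=11/2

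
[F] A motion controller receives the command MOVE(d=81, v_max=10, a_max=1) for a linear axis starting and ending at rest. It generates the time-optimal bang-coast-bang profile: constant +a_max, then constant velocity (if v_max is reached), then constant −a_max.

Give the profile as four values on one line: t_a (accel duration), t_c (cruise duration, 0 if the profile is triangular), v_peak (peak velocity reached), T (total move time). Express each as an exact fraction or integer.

t_a=9 t_c=0 v_peak=9 T=18

(v_max)²/a_max = 10²/1 = 100
81 < 100 ⇒ no cruise
v_peak = √(81·1) = √81 = 9
t_a = 9/1 = 9; t_c = 0
T = 2·9 = 18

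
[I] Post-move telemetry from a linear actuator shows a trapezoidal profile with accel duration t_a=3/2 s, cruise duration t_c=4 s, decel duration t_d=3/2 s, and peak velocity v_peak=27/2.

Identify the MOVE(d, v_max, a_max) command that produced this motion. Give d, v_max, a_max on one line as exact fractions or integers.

d=297/4 v_max=27/2 a_max=9

a_max = (27/2)/(3/2) = 9
d_a = ½·27/2·3/2 = 81/8; d_c = 27/2·4 = 54
d = 2·81/8 + 54 = 297/4
t_c = 4 > 0 ⇒ limit active, v_max = 27/2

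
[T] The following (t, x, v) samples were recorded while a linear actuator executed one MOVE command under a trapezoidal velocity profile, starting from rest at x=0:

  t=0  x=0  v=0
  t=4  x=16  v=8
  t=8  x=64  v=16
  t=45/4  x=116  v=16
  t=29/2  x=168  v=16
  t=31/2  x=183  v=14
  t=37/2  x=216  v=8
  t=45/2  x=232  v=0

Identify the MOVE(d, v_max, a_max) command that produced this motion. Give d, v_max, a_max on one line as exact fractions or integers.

final state: t=45/2, x=232, v=0 → d = 232
a_max = (8−0)/(4−0) = 2
max v = 16 over t∈[8,29/2] → v_max = 16
check: 16·(8+13/2) = 232 ✓

d=232 v_max=16 a_max=2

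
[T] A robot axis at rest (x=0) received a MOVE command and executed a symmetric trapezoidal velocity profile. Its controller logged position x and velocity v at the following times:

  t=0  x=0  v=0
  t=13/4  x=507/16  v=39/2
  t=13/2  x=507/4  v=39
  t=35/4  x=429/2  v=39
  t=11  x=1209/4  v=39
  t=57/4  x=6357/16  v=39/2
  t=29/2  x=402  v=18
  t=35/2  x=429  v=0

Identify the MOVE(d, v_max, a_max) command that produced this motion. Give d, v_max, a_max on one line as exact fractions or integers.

final state: t=35/2, x=429, v=0 → d = 429
a_max = (39/2−0)/(13/4−0) = 6
max v = 39 over t∈[13/2,11] → v_max = 39
check: 39·(13/2+9/2) = 429 ✓

d=429 v_max=39 a_max=6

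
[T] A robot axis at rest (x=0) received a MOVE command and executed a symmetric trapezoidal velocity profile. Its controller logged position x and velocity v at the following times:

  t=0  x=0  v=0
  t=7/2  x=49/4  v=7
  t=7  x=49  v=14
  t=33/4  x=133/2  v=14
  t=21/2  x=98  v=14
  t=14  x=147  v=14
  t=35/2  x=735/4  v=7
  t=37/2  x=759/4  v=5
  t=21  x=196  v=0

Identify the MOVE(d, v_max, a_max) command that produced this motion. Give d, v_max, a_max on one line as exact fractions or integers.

final state: t=21, x=196, v=0 → d = 196
a_max = (7−0)/(7/2−0) = 2
max v = 14 over t∈[7,14] → v_max = 14
check: 14·(7+7) = 196 ✓

d=196 v_max=14 a_max=2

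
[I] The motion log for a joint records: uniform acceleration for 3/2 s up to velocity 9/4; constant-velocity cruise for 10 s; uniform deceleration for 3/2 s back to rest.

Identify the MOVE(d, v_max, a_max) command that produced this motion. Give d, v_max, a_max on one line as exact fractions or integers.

d=207/8 v_max=9/4 a_max=3/2

a_max = (9/4)/(3/2) = 3/2
d_a = ½·9/4·3/2 = 27/16; d_c = 9/4·10 = 45/2
d = 2·27/16 + 45/2 = 207/8
t_c = 10 > 0 → v_max = v_peak = 9/4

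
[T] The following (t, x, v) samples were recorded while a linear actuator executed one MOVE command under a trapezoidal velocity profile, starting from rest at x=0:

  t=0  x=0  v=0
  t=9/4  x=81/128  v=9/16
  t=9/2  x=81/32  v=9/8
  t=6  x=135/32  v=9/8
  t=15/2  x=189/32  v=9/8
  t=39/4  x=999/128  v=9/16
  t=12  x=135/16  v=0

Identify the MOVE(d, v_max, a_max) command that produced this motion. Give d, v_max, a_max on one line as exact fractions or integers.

d=135/16 v_max=9/8 a_max=1/4

final state: t=12, x=135/16, v=0 → d = 135/16
a_max = (9/16−0)/(9/4−0) = 1/4
max v = 9/8 over t∈[9/2,15/2] → v_max = 9/8
check: 9/8·(9/2+3) = 135/16 ✓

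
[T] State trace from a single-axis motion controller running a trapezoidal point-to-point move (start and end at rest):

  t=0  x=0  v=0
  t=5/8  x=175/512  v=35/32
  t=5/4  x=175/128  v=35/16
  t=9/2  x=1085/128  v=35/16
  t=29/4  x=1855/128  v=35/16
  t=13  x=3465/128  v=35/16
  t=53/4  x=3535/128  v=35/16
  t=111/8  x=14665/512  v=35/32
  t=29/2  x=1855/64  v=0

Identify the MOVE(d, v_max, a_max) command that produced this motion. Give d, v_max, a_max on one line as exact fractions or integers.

final state: t=29/2, x=1855/64, v=0 → d = 1855/64
a_max = (35/32−0)/(5/8−0) = 7/4
max v = 35/16 over t∈[5/4,53/4] → v_max = 35/16
check: 35/16·(5/4+12) = 1855/64 ✓

d=1855/64 v_max=35/16 a_max=7/4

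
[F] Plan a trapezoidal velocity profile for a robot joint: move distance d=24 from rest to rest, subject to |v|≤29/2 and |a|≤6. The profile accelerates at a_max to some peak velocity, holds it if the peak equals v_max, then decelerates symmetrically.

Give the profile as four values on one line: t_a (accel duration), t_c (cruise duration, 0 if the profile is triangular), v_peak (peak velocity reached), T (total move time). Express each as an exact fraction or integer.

(v_max)²/a_max = (29/2)²/6 = 841/24
24 < 841/24 ⇒ no cruise
v_peak = √(24·6) = √144 = 12
t_a = 12/6 = 2; t_c = 0
T = 2·2 = 4

t_a=2 t_c=0 v_peak=12 T=4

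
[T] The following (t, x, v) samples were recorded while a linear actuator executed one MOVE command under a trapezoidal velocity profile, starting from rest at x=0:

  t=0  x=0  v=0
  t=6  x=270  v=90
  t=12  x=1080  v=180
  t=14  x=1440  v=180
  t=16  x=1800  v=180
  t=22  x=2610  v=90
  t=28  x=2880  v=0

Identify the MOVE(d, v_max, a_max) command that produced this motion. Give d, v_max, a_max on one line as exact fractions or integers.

final state: t=28, x=2880, v=0 → d = 2880
a_max = (90−0)/(6−0) = 15
max v = 180 over t∈[12,16] → v_max = 180
check: 180·(12+4) = 2880 ✓

d=2880 v_max=180 a_max=15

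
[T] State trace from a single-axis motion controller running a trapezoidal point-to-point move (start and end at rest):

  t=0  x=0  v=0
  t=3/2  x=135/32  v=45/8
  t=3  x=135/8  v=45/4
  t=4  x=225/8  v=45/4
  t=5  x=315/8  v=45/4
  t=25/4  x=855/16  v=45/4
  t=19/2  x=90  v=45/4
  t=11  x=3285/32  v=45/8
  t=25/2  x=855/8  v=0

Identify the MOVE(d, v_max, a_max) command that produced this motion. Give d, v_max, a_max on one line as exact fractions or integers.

final state: t=25/2, x=855/8, v=0 → d = 855/8
a_max = (45/8−0)/(3/2−0) = 15/4
max v = 45/4 over t∈[3,19/2] → v_max = 45/4
check: 45/4·(3+13/2) = 855/8 ✓

d=855/8 v_max=45/4 a_max=15/4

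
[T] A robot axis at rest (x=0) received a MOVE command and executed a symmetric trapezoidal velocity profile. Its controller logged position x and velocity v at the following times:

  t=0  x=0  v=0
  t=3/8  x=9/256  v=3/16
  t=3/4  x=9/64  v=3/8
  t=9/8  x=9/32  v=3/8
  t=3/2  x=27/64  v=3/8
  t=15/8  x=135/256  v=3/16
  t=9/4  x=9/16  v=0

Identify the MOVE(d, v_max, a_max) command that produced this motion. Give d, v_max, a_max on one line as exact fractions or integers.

d=9/16 v_max=3/8 a_max=1/2

final state: t=9/4, x=9/16, v=0 → d = 9/16
a_max = (3/16−0)/(3/8−0) = 1/2
max v = 3/8 over t∈[3/4,3/2] → v_max = 3/8
check: 3/8·(3/4+3/4) = 9/16 ✓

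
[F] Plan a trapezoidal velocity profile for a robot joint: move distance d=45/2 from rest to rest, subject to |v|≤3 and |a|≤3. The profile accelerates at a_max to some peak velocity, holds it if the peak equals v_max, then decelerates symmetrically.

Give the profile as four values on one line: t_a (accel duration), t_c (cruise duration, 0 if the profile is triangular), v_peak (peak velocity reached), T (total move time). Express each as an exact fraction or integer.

t_a=1 t_c=13/2 v_peak=3 T=17/2

(v_max)²/a_max = 3²/3 = 3
45/2 ≥ 3 so v_max reached
t_a = 3/3 = 1; v_peak = 3
d_cruise = 45/2 − 3 = 39/2; t_c = (39/2)/3 = 13/2
T = 2·1 + 13/2 = 17/2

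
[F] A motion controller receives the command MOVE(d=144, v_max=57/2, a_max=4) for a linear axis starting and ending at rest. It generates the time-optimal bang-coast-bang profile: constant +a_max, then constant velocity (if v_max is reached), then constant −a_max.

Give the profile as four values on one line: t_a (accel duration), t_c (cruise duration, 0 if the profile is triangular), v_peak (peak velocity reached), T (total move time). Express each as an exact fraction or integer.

(v_max)²/a_max = (57/2)²/4 = 3249/16
144 < 3249/16 so t_c = 0
v_peak = √(144·4) = √576 = 24
t_a = 24/4 = 6; t_c = 0
T = 2·6 = 12

t_a=6 t_c=0 v_peak=24 T=12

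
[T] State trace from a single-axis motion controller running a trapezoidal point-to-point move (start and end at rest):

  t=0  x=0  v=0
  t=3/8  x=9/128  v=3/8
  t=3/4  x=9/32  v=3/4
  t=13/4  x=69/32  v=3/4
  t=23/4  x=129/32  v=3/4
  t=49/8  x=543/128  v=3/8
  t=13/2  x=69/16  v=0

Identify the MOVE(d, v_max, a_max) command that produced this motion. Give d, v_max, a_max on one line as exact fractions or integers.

final state: t=13/2, x=69/16, v=0 → d = 69/16
a_max = (3/8−0)/(3/8−0) = 1
max v = 3/4 over t∈[3/4,23/4] → v_max = 3/4
check: 3/4·(3/4+5) = 69/16 ✓

d=69/16 v_max=3/4 a_max=1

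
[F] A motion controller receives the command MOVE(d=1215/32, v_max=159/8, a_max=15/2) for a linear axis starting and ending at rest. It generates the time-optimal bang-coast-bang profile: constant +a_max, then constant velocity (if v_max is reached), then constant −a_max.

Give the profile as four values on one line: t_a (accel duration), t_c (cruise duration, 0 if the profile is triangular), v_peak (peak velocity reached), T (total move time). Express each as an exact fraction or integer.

t_a=9/4 t_c=0 v_peak=135/8 T=9/2

vₘ²/aₘ = (159/8)²/(15/2) = 8427/160
1215/32 < 8427/160 ⇒ no cruise
v_peak = √(1215/32·15/2) = √(18225/64) = 135/8
t_a = (135/8)/(15/2) = 9/4; t_c = 0
T = 2·9/4 = 9/2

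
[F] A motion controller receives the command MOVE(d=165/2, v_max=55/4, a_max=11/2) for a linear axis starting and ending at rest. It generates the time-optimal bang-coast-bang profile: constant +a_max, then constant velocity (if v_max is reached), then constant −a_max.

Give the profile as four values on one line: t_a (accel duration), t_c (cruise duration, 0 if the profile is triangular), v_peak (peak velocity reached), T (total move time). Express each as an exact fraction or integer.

t_a=5/2 t_c=7/2 v_peak=55/4 T=17/2

vₘ²/aₘ = (55/4)²/(11/2) = 275/8
165/2 ≥ 275/8 → trapezoidal
t_a = (55/4)/(11/2) = 5/2; v_peak = 55/4
d_cruise = 165/2 − 275/8 = 385/8; t_c = (385/8)/(55/4) = 7/2
T = 2·5/2 + 7/2 = 17/2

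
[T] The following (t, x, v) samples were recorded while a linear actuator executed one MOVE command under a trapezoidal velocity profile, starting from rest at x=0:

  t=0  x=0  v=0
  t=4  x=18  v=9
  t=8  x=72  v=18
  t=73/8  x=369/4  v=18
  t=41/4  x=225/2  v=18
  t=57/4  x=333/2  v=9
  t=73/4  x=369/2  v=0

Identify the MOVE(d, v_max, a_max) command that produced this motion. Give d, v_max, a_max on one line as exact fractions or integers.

d=369/2 v_max=18 a_max=9/4

final state: t=73/4, x=369/2, v=0 → d = 369/2
a_max = (9−0)/(4−0) = 9/4
max v = 18 over t∈[8,41/4] → v_max = 18
check: 18·(8+9/4) = 369/2 ✓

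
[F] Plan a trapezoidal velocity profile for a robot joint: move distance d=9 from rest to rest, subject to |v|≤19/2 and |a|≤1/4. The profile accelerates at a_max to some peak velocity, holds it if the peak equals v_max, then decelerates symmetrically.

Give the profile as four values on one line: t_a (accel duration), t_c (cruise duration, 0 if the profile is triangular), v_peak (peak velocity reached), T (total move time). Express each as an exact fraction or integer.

t_a=6 t_c=0 v_peak=3/2 T=12

(v_max)²/a_max = (19/2)²/(1/4) = 361
9 < 361 ⇒ no cruise
v_peak = √(9·1/4) = √(9/4) = 3/2
t_a = (3/2)/(1/4) = 6; t_c = 0
T = 2·6 = 12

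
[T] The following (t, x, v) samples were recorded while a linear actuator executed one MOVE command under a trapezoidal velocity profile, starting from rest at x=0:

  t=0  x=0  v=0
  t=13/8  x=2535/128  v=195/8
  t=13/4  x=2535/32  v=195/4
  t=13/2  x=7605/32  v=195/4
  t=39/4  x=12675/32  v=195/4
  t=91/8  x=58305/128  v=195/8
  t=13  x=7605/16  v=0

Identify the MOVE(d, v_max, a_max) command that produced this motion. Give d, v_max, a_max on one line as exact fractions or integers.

d=7605/16 v_max=195/4 a_max=15

final state: t=13, x=7605/16, v=0 → d = 7605/16
a_max = (195/8−0)/(13/8−0) = 15
max v = 195/4 over t∈[13/4,39/4] → v_max = 195/4
check: 195/4·(13/4+13/2) = 7605/16 ✓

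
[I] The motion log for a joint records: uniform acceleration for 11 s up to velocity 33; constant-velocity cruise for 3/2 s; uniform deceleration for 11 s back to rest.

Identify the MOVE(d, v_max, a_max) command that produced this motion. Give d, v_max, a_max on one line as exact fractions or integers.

a_max = 33/11 = 3
d_a = ½·33·11 = 363/2; d_c = 33·3/2 = 99/2
d = 2·363/2 + 99/2 = 825/2
t_c = 3/2 > 0 ⇒ limit active, v_max = 33

d=825/2 v_max=33 a_max=3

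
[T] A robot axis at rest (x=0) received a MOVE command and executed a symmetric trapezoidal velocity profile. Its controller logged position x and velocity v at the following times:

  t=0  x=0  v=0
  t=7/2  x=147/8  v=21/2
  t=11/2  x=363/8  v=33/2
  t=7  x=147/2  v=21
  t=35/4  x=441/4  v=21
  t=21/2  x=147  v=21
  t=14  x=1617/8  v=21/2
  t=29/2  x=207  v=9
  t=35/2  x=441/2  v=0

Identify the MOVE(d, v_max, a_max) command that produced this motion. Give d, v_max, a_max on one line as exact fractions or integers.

d=441/2 v_max=21 a_max=3

final state: t=35/2, x=441/2, v=0 → d = 441/2
a_max = (21/2−0)/(7/2−0) = 3
max v = 21 over t∈[7,21/2] → v_max = 21
check: 21·(7+7/2) = 441/2 ✓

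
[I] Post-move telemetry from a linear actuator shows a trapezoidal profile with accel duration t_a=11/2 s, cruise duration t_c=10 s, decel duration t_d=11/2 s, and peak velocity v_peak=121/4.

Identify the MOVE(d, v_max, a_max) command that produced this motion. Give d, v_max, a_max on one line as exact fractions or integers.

a_max = (121/4)/(11/2) = 11/2
d_a = ½·121/4·11/2 = 1331/16; d_c = 121/4·10 = 605/2
d = 2·1331/16 + 605/2 = 3751/8
t_c = 10 > 0 so v_max = 121/4

d=3751/8 v_max=121/4 a_max=11/2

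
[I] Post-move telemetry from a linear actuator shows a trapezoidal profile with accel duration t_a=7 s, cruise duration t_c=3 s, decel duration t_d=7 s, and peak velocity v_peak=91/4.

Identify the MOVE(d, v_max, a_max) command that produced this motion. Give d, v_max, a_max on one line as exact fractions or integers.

a_max = (91/4)/7 = 13/4
d_a = ½·91/4·7 = 637/8; d_c = 91/4·3 = 273/4
d = 2·637/8 + 273/4 = 455/2
t_c = 3 > 0 → v_max = v_peak = 91/4

d=455/2 v_max=91/4 a_max=13/4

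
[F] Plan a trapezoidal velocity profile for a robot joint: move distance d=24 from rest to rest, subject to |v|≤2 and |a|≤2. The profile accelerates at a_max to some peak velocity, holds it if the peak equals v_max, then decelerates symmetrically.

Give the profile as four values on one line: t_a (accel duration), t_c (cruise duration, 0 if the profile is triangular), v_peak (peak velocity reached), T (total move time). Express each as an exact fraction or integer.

v_max²/a_max = 2²/2 = 2
24 ≥ 2 → trapezoidal
t_a = 2/2 = 1; v_peak = 2
d_cruise = 24 − 2 = 22; t_c = 22/2 = 11
T = 2·1 + 11 = 13

t_a=1 t_c=11 v_peak=2 T=13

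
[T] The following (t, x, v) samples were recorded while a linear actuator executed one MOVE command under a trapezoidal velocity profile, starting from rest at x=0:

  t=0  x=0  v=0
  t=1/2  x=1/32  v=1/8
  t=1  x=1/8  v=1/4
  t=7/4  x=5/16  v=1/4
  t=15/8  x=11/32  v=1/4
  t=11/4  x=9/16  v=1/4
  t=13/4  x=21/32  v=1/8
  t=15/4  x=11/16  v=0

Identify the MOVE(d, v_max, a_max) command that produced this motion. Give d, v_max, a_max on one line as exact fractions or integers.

d=11/16 v_max=1/4 a_max=1/4

final state: t=15/4, x=11/16, v=0 → d = 11/16
a_max = (1/8−0)/(1/2−0) = 1/4
max v = 1/4 over t∈[1,11/4] → v_max = 1/4
check: 1/4·(1+7/4) = 11/16 ✓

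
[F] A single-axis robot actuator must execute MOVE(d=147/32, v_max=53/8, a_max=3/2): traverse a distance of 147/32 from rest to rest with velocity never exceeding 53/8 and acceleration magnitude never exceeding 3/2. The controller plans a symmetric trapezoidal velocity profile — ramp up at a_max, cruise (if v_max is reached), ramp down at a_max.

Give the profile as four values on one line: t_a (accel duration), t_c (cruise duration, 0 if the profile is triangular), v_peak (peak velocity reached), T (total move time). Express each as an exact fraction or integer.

v_max²/a_max = (53/8)²/(3/2) = 2809/96
147/32 < 2809/96 → triangular
v_peak = √(147/32·3/2) = √(441/64) = 21/8
t_a = (21/8)/(3/2) = 7/4; t_c = 0
T = 2·7/4 = 7/2

t_a=7/4 t_c=0 v_peak=21/8 T=7/2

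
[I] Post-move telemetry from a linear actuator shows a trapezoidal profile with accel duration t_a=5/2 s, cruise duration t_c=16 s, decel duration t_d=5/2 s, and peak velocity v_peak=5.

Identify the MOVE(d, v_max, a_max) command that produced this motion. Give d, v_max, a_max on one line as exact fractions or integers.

a_max = 5/(5/2) = 2
d_a = ½·5·5/2 = 25/4; d_c = 5·16 = 80
d = 2·25/4 + 80 = 185/2
t_c = 16 > 0 so v_max = 5

d=185/2 v_max=5 a_max=2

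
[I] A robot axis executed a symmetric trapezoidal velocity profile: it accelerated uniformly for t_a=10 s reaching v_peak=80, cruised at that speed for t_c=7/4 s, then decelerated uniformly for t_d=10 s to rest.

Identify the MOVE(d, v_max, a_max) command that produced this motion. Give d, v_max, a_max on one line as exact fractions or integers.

a_max = 80/10 = 8
d_a = ½·80·10 = 400; d_c = 80·7/4 = 140
d = 2·400 + 140 = 940
t_c = 7/4 > 0 → v_max = v_peak = 80

d=940 v_max=80 a_max=8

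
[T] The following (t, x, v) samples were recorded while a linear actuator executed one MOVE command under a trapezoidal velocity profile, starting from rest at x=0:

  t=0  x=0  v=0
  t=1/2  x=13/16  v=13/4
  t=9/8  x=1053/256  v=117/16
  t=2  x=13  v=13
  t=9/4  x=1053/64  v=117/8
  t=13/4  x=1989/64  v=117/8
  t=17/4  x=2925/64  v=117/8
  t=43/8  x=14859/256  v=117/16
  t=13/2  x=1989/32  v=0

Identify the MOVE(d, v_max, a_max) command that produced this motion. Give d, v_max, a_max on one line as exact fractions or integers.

final state: t=13/2, x=1989/32, v=0 → d = 1989/32
a_max = (13/4−0)/(1/2−0) = 13/2
max v = 117/8 over t∈[9/4,17/4] → v_max = 117/8
check: 117/8·(9/4+2) = 1989/32 ✓

d=1989/32 v_max=117/8 a_max=13/2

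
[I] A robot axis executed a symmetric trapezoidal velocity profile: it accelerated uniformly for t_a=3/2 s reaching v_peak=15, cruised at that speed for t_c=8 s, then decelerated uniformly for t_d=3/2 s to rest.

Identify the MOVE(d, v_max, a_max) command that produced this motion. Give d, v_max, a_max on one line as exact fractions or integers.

d=285/2 v_max=15 a_max=10

a_max = 15/(3/2) = 10
d_a = ½·15·3/2 = 45/4; d_c = 15·8 = 120
d = 2·45/4 + 120 = 285/2
t_c = 8 > 0 → v_max = v_peak = 15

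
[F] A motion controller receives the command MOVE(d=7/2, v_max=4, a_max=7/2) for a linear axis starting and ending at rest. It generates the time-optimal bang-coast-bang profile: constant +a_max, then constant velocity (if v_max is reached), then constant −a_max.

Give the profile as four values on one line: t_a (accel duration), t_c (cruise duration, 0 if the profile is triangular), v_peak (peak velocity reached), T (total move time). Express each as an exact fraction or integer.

vₘ²/aₘ = 4²/(7/2) = 32/7
7/2 < 32/7 so t_c = 0
v_peak = √(7/2·7/2) = √(49/4) = 7/2
t_a = (7/2)/(7/2) = 1; t_c = 0
T = 2·1 = 2

t_a=1 t_c=0 v_peak=7/2 T=2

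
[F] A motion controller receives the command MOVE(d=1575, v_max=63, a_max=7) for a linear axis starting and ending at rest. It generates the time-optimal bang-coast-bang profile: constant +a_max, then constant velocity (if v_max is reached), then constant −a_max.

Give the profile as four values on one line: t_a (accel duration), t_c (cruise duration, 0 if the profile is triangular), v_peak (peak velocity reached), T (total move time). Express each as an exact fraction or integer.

vₘ²/aₘ = 63²/7 = 567
1575 ≥ 567 → trapezoidal
t_a = 63/7 = 9; v_peak = 63
d_cruise = 1575 − 567 = 1008; t_c = 1008/63 = 16
T = 2·9 + 16 = 34

t_a=9 t_c=16 v_peak=63 T=34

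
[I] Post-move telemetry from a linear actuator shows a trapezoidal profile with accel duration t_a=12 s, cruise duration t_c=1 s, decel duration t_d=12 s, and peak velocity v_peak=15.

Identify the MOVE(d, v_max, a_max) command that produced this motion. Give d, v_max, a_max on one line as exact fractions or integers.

d=195 v_max=15 a_max=5/4

a_max = 15/12 = 5/4
d_a = ½·15·12 = 90; d_c = 15·1 = 15
d = 2·90 + 15 = 195
t_c = 1 > 0 so v_max = 15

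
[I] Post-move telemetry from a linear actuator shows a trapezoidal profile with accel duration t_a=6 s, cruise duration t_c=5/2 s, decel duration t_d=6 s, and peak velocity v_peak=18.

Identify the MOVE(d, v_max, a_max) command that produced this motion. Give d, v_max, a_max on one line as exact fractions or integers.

a_max = 18/6 = 3
d_a = ½·18·6 = 54; d_c = 18·5/2 = 45
d = 2·54 + 45 = 153
t_c = 5/2 > 0 ⇒ limit active, v_max = 18

d=153 v_max=18 a_max=3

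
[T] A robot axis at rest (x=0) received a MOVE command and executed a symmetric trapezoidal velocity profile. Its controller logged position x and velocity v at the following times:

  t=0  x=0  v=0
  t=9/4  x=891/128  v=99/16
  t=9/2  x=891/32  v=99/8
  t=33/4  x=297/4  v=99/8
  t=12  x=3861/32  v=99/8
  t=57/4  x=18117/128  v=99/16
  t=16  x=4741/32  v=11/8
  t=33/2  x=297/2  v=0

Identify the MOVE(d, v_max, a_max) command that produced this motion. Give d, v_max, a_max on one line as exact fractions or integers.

final state: t=33/2, x=297/2, v=0 → d = 297/2
a_max = (99/16−0)/(9/4−0) = 11/4
max v = 99/8 over t∈[9/2,12] → v_max = 99/8
check: 99/8·(9/2+15/2) = 297/2 ✓

d=297/2 v_max=99/8 a_max=11/4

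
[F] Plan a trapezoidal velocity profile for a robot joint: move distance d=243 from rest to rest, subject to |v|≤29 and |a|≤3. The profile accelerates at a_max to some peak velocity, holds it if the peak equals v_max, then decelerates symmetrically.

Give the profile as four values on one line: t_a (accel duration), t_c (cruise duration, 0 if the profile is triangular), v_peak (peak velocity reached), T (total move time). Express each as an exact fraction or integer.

t_a=9 t_c=0 v_peak=27 T=18

(v_max)²/a_max = 29²/3 = 841/3
243 < 841/3 so t_c = 0
v_peak = √(243·3) = √729 = 27
t_a = 27/3 = 9; t_c = 0
T = 2·9 = 18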